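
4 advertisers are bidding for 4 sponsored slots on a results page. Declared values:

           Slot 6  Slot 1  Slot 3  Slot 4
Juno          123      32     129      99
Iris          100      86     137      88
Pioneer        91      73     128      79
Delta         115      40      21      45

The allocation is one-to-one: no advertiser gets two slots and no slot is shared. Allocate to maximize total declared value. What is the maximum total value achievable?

Maximum total: $428

Optimal: Juno→Slot 4 ($99), Iris→Slot 1 ($86), Pioneer→Slot 3 ($128), Delta→Slot 6 ($115) — total 99+86+128+115 = $428.
Max-entry greedy (repeatedly take the single best remaining cell) gives $379, worse by 49.
No other one-to-one assignment exceeds $428.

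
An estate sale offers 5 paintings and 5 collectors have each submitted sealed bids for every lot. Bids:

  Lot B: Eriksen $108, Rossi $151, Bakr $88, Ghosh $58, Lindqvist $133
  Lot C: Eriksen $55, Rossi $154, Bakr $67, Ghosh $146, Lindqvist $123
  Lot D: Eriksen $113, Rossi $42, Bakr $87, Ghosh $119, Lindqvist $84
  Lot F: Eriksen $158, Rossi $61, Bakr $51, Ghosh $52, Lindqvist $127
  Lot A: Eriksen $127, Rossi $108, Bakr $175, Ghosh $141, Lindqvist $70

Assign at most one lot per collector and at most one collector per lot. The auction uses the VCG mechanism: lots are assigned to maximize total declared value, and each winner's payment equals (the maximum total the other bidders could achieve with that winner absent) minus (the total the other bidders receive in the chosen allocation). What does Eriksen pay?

Eriksen pays $18.

Efficient allocation: Eriksen→Lot F ($158), Rossi→Lot C ($154), Bakr→Lot A ($175), Ghosh→Lot D ($119), Lindqvist→Lot B ($133); total welfare W = $739.
Eriksen receives Lot F at value $158, so the others get W − 158 = $581.
Without Eriksen: best allocation of the remaining 4 bidders over all 5 lots is Rossi→Lot B ($151), Bakr→Lot A ($175), Ghosh→Lot C ($146), Lindqvist→Lot F ($127), total $599.
VCG payment = (others' best without Eriksen) − (others' welfare with Eriksen) = 599 − 581 = $18.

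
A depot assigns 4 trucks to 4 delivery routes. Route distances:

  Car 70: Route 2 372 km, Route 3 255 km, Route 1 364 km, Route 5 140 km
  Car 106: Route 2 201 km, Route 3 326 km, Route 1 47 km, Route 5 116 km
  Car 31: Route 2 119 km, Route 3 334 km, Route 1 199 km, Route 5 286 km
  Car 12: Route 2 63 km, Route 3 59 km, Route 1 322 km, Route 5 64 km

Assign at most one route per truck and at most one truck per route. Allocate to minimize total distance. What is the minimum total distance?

Optimal: Car 70→Route 5 (140 km), Car 106→Route 1 (47 km), Car 31→Route 2 (119 km), Car 12→Route 3 (59 km) — total 140+47+119+59 = 365 km.
Every other assignment is strictly worse.

Minimum total: 365 km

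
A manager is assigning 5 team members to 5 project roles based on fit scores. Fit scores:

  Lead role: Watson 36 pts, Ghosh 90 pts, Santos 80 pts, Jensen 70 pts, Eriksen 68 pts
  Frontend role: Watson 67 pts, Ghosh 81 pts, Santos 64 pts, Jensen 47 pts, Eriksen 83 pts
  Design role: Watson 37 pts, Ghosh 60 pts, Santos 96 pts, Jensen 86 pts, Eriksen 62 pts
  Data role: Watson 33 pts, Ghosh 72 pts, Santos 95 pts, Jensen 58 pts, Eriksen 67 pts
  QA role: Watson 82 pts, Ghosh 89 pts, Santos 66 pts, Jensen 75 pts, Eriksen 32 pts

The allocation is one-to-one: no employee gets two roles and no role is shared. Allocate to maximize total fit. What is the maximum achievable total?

This is the linear assignment problem.
Optimal: Watson→QA role (82 pts), Ghosh→Lead role (90 pts), Santos→Data role (95 pts), Jensen→Design role (86 pts), Eriksen→Frontend role (83 pts) — total 82+90+95+86+83 = 436 pts.
Max-entry greedy (repeatedly take the single best remaining cell) gives 409 pts, worse by 27.
Next-best assignment: Watson→QA role, Ghosh→Frontend role, Santos→Data role, Jensen→Design role, Eriksen→Lead role = 412 pts.
Every other assignment is strictly worse.

Max total: 436 pts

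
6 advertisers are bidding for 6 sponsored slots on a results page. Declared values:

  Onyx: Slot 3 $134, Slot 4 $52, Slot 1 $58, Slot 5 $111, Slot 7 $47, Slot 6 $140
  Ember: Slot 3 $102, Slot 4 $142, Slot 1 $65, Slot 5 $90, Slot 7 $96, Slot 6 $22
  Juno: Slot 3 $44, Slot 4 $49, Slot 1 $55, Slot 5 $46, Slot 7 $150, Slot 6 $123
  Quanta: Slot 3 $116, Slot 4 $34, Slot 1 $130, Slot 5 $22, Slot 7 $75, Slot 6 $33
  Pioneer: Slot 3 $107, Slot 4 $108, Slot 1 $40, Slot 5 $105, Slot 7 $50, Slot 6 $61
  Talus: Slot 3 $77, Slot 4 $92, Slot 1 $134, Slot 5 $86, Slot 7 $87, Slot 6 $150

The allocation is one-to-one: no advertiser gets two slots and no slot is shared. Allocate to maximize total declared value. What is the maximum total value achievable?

Optimal: Onyx→Slot 3 ($134), Ember→Slot 4 ($142), Juno→Slot 7 ($150), Quanta→Slot 1 ($130), Pioneer→Slot 5 ($105), Talus→Slot 6 ($150) — total 134+142+150+130+105+150 = $811.
Column-greedy (each slot in turn goes to its best remaining advertiser) gives $698, worse by 113.
Checked against all permutations: $811 is optimal.

Maximum total: $811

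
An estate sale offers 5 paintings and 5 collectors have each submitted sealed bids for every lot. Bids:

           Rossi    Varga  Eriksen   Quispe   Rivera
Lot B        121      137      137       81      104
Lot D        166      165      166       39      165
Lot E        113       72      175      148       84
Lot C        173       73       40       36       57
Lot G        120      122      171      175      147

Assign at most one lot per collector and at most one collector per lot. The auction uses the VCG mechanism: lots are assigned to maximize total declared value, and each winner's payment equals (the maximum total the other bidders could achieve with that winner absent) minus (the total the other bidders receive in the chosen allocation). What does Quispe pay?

Quispe pays $10.

Efficient allocation: Rossi→Lot C ($173), Varga→Lot B ($137), Eriksen→Lot E ($175), Quispe→Lot G ($175), Rivera→Lot D ($165); total welfare W = $825.
Quispe receives Lot G at value $175, so the others get W − 175 = $650.
Without Quispe: best allocation of the remaining 4 bidders over all 5 lots is Rossi→Lot C ($173), Varga→Lot D ($165), Eriksen→Lot E ($175), Rivera→Lot G ($147), total $660.
VCG payment = (others' best without Quispe) − (others' welfare with Quispe) = 660 − 650 = $10.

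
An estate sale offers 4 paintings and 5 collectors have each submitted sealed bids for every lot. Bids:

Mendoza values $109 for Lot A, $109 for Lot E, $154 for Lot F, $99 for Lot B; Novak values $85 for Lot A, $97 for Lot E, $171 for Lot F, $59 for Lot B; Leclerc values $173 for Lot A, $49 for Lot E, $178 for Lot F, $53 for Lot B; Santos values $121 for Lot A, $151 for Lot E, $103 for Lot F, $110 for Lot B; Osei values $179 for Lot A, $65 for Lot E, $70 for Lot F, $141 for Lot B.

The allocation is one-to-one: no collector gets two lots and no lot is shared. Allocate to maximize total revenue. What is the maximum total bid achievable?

Max total: $636

Optimal: Leclerc→Lot A ($173), Santos→Lot E ($151), Novak→Lot F ($171), Osei→Lot B ($141) — total 173+151+171+141 = $636.
Max-entry greedy (repeatedly take the single best remaining cell) gives $607, worse by 29.
Next-best assignment: Leclerc→Lot A, Santos→Lot E, Mendoza→Lot F, Osei→Lot B = $619.
Every other assignment is strictly worse.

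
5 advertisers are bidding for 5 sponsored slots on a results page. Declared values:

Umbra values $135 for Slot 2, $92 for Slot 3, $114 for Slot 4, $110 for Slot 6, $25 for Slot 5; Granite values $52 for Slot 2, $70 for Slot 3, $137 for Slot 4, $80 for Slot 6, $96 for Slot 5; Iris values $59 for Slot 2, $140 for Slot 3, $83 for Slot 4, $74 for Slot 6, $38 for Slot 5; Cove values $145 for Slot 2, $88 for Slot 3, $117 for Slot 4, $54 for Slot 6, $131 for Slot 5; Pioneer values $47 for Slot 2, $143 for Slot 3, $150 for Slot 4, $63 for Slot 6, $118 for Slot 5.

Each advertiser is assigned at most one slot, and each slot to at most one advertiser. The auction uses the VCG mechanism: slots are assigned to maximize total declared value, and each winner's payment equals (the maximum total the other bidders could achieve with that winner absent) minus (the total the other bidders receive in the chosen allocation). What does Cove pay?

Efficient allocation: Umbra→Slot 6 ($110), Granite→Slot 4 ($137), Iris→Slot 3 ($140), Cove→Slot 2 ($145), Pioneer→Slot 5 ($118); total welfare W = $650.
Cove receives Slot 2 at value $145, so the others get W − 145 = $505.
Without Cove: best allocation of the remaining 4 bidders over all 5 slots is Umbra→Slot 2 ($135), Granite→Slot 4 ($137), Iris→Slot 3 ($140), Pioneer→Slot 5 ($118), total $530.
VCG payment = (others' best without Cove) − (others' welfare with Cove) = 530 − 505 = $25.

Cove pays $25.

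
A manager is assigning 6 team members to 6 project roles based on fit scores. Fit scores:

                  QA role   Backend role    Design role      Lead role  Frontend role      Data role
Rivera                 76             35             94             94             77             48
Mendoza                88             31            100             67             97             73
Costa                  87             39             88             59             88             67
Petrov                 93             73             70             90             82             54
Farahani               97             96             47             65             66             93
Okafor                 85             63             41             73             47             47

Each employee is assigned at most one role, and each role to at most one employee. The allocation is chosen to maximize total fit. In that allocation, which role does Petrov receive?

Petrov receives Backend role.

Optimal: Rivera→Lead role (94 pts), Mendoza→Design role (100 pts), Costa→Frontend role (88 pts), Petrov→Backend role (73 pts), Farahani→Data role (93 pts), Okafor→QA role (85 pts) — total 94+100+88+73+93+85 = 533 pts.
Max-entry greedy (repeatedly take the single best remaining cell) gives 499 pts, worse by 34.
No other one-to-one assignment exceeds 533 pts.
Petrov's own top role is QA role (93 pts), but forcing Petrov→QA role and reassigning the rest optimally gives only 531 pts — worse by 2.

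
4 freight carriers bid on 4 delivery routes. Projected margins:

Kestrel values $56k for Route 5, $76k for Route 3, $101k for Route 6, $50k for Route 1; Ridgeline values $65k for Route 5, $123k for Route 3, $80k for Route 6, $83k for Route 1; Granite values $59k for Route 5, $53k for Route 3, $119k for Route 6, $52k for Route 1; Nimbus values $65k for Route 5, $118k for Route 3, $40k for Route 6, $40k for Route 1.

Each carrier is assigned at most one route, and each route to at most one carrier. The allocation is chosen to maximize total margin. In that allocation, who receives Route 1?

Optimal: Kestrel→Route 5 ($56k), Ridgeline→Route 1 ($83k), Granite→Route 6 ($119k), Nimbus→Route 3 ($118k) — total 56+83+119+118 = $376k.
Max-entry greedy (repeatedly take the single best remaining cell) gives $357k, worse by 19.
Next-best assignment: Kestrel→Route 6, Ridgeline→Route 1, Granite→Route 5, Nimbus→Route 3 = $361k.
Ridgeline's own top route is Route 3 ($123k), but forcing Ridgeline→Route 3 and reassigning the rest optimally gives only $357k — worse by 19.

Ridgeline receives Route 1.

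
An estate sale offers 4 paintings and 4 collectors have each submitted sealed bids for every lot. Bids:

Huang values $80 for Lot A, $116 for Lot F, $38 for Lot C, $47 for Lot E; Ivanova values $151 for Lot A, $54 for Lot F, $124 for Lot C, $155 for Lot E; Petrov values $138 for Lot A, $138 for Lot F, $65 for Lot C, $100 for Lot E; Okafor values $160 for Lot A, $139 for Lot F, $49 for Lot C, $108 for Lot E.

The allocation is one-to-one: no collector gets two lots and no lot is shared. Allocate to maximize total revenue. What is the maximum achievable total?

Max total: $500

Optimal: Huang→Lot F ($116), Ivanova→Lot C ($124), Petrov→Lot E ($100), Okafor→Lot A ($160) — total 116+124+100+160 = $500.
Row-greedy (each collector in turn takes its best remaining lot) gives $458, worse by 42.
Checked against all permutations: $500 is optimal.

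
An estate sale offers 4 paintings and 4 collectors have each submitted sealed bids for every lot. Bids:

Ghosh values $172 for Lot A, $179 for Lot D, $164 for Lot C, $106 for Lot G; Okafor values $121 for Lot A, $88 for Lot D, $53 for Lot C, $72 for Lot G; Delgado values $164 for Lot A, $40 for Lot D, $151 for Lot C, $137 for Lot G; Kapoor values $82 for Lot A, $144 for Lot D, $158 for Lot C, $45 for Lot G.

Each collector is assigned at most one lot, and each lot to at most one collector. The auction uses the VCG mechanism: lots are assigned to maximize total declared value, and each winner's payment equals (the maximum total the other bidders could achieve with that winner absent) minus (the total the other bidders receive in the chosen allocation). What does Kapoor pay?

Efficient allocation: Ghosh→Lot D ($179), Okafor→Lot A ($121), Delgado→Lot G ($137), Kapoor→Lot C ($158); total welfare W = $595.
Kapoor receives Lot C at value $158, so the others get W − 158 = $437.
Without Kapoor: best allocation of the remaining 3 bidders over all 4 lots is Ghosh→Lot D ($179), Okafor→Lot A ($121), Delgado→Lot C ($151), total $451.
VCG payment = (others' best without Kapoor) − (others' welfare with Kapoor) = 451 − 437 = $14.

Kapoor pays $14.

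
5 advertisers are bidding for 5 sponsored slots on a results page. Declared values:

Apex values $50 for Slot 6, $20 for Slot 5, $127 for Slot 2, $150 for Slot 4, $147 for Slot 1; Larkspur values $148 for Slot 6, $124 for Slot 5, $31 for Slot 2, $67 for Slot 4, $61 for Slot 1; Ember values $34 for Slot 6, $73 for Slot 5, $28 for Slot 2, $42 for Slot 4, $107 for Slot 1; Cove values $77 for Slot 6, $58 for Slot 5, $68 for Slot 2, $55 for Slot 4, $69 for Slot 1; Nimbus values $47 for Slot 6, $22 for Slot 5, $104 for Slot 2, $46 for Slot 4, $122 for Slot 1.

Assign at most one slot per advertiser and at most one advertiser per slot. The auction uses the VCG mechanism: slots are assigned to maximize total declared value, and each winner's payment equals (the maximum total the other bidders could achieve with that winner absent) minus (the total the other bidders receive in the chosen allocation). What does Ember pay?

Efficient allocation: Apex→Slot 4 ($150), Larkspur→Slot 6 ($148), Ember→Slot 1 ($107), Cove→Slot 5 ($58), Nimbus→Slot 2 ($104); total welfare W = $567.
Ember receives Slot 1 at value $107, so the others get W − 107 = $460.
Without Ember: best allocation of the remaining 4 bidders over all 5 slots is Apex→Slot 4 ($150), Larkspur→Slot 6 ($148), Cove→Slot 2 ($68), Nimbus→Slot 1 ($122), total $488.
VCG payment = (others' best without Ember) − (others' welfare with Ember) = 488 − 460 = $28.

Ember pays $28.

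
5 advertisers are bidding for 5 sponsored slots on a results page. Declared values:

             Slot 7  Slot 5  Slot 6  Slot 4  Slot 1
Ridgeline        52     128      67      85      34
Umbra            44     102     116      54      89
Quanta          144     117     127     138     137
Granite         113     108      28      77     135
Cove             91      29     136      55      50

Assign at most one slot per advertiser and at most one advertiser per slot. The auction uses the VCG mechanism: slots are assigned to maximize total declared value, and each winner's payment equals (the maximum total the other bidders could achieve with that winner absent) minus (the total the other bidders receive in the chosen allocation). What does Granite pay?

Granite pays $24.

Efficient allocation: Ridgeline→Slot 5 ($128), Umbra→Slot 6 ($116), Quanta→Slot 4 ($138), Granite→Slot 1 ($135), Cove→Slot 7 ($91); total welfare W = $608.
Granite receives Slot 1 at value $135, so the others get W − 135 = $473.
Without Granite: best allocation of the remaining 4 bidders over all 5 slots is Ridgeline→Slot 5 ($128), Umbra→Slot 1 ($89), Quanta→Slot 7 ($144), Cove→Slot 6 ($136), total $497.
VCG payment = (others' best without Granite) − (others' welfare with Granite) = 497 − 473 = $24.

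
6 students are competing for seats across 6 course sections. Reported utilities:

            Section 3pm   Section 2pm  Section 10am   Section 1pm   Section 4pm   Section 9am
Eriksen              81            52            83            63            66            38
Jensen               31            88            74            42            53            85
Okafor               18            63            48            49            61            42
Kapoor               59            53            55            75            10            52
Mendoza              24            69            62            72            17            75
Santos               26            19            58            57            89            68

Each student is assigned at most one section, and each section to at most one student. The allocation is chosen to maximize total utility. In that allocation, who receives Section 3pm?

Eriksen receives Section 3pm.

Optimal: Eriksen→Section 3pm (81 points), Jensen→Section 10am (74 points), Okafor→Section 2pm (63 points), Kapoor→Section 1pm (75 points), Mendoza→Section 9am (75 points), Santos→Section 4pm (89 points) — total 81+74+63+75+75+89 = 457 points.
Max-entry greedy (repeatedly take the single best remaining cell) gives 428 points, worse by 29.
Checked against all permutations: 457 points is optimal.
Eriksen's own top section is Section 10am (83 points), but forcing Eriksen→Section 10am and reassigning the rest optimally gives only 451 points — worse by 6.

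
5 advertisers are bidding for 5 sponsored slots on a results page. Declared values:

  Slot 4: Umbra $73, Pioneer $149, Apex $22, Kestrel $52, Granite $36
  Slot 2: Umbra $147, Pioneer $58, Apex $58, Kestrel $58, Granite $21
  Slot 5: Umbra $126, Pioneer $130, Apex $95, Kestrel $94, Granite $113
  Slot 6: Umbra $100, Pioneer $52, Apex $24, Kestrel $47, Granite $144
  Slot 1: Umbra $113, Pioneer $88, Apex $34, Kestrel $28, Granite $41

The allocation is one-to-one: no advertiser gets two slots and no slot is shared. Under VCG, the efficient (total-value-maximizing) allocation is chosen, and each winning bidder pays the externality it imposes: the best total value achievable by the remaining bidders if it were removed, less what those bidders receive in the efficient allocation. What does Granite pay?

Efficient allocation: Umbra→Slot 2 ($147), Pioneer→Slot 4 ($149), Apex→Slot 1 ($34), Kestrel→Slot 5 ($94), Granite→Slot 6 ($144); total welfare W = $568.
Granite receives Slot 6 at value $144, so the others get W − 144 = $424.
Without Granite: best allocation of the remaining 4 bidders over all 5 slots is Umbra→Slot 2 ($147), Pioneer→Slot 4 ($149), Apex→Slot 5 ($95), Kestrel→Slot 6 ($47), total $438.
VCG payment = (others' best without Granite) − (others' welfare with Granite) = 438 − 424 = $14.

Granite pays $14.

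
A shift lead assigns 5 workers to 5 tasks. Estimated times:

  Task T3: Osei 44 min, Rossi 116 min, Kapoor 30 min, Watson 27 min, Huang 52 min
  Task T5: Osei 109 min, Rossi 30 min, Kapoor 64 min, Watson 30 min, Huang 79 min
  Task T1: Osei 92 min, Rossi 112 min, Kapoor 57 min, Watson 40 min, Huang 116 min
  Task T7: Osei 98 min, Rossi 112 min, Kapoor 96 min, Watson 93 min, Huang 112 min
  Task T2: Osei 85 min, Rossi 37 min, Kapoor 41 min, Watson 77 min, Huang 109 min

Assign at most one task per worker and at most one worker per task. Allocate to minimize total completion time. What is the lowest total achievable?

Minimum total: 261 min

This is the linear assignment problem.
Optimal: Osei→Task T7 (98 min), Rossi→Task T5 (30 min), Kapoor→Task T2 (41 min), Watson→Task T1 (40 min), Huang→Task T3 (52 min) — total 98+30+41+40+52 = 261 min.
Min-entry greedy (repeatedly take the single cheapest remaining cell) gives 302 min, worse by 41.
Next-best assignment: Osei→Task T3, Rossi→Task T5, Kapoor→Task T2, Watson→Task T1, Huang→Task T7 = 267 min.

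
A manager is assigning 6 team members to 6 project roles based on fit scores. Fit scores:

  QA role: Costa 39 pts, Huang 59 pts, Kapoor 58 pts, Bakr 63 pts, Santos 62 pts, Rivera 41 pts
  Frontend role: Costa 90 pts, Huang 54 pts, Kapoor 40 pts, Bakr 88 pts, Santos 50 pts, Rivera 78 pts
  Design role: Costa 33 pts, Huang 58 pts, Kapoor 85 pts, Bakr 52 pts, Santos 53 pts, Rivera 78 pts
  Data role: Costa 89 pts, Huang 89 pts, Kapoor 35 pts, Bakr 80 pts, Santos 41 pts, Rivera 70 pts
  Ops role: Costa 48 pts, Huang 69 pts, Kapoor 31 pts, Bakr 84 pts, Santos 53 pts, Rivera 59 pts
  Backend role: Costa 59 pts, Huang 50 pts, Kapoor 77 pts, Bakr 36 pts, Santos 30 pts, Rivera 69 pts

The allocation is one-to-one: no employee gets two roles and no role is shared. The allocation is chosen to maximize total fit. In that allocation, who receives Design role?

This is the linear assignment problem.
Optimal: Costa→Frontend role (90 pts), Huang→Data role (89 pts), Kapoor→Backend role (77 pts), Bakr→Ops role (84 pts), Santos→QA role (62 pts), Rivera→Design role (78 pts) — total 90+89+77+84+62+78 = 480 pts.
Column-greedy (each role in turn goes to its best remaining employee) gives 416 pts, worse by 64.
Swapping Huang↔Santos (Huang→QA role 59 pts, Santos→Data role 41 pts) loses 51.
Rivera's own top role is Frontend role (78 pts), but forcing Rivera→Frontend role and reassigning the rest optimally gives only 457 pts — worse by 23.

Rivera receives Design role.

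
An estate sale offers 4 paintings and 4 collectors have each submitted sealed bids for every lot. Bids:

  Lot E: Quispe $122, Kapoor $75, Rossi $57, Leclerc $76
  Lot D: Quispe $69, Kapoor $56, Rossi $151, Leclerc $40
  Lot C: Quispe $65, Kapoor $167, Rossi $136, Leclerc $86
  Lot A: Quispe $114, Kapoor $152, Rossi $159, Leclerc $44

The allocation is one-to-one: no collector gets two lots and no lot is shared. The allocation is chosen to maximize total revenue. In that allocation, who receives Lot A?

Kapoor receives Lot A.

Optimal: Quispe→Lot E ($122), Kapoor→Lot A ($152), Rossi→Lot D ($151), Leclerc→Lot C ($86) — total 122+152+151+86 = $511.
Max-entry greedy (repeatedly take the single best remaining cell) gives $488, worse by 23.
Next-best assignment: Quispe→Lot A, Kapoor→Lot C, Rossi→Lot D, Leclerc→Lot E = $508.
Swapping Kapoor↔Leclerc (Kapoor→Lot C $167, Leclerc→Lot A $44) loses 27.
No other one-to-one assignment exceeds $511.
Kapoor's own top lot is Lot C ($167), but forcing Kapoor→Lot C and reassigning the rest optimally gives only $508 — worse by 3.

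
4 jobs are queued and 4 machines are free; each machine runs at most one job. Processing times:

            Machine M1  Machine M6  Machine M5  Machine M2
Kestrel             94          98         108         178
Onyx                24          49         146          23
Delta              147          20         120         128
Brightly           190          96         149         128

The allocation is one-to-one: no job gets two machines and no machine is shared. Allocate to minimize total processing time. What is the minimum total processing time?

Min total: 280 min

Optimal: Kestrel→Machine M5 (108 min), Onyx→Machine M1 (24 min), Delta→Machine M6 (20 min), Brightly→Machine M2 (128 min) — total 108+24+20+128 = 280 min.
Row-greedy (each job in turn takes its cheapest remaining machine) gives 286 min, worse by 6.
Swapping Kestrel↔Brightly (Kestrel→Machine M2 178 min, Brightly→Machine M5 149 min) adds 91.
Checked against all permutations: 280 min is optimal.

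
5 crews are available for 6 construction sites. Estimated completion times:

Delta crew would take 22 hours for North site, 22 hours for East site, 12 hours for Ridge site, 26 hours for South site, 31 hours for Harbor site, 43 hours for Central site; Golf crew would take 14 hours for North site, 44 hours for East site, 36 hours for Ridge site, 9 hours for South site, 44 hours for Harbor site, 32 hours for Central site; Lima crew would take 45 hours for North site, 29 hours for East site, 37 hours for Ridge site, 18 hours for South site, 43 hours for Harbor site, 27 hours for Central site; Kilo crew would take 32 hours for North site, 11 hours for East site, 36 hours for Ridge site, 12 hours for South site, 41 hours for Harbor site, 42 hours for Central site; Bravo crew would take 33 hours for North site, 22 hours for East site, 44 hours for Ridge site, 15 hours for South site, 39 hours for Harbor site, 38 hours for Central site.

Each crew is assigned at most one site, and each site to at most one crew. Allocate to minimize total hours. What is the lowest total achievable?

Optimal: Delta crew→Ridge site (12 hours), Golf crew→North site (14 hours), Lima crew→Central site (27 hours), Kilo crew→East site (11 hours), Bravo crew→South site (15 hours) — total 12+14+27+11+15 = 79 hours.
Column-greedy (each site in turn goes to its cheapest remaining crew) gives 95 hours, worse by 16.
Swapping Delta crew↔Golf crew (Delta crew→North site 22 hours, Golf crew→Ridge site 36 hours) adds 32.

Min total: 79 hours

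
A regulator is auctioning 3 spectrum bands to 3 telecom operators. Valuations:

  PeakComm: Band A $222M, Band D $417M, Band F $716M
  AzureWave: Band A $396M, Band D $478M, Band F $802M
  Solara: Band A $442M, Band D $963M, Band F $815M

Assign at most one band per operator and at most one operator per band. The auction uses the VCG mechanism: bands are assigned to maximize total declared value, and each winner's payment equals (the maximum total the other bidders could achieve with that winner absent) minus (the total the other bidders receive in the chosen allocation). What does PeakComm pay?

PeakComm pays $406M.

Efficient allocation: PeakComm→Band F ($716M), AzureWave→Band A ($396M), Solara→Band D ($963M); total welfare W = $2075M.
PeakComm receives Band F at value $716M, so the others get W − 716 = $1359M.
Without PeakComm: best allocation of the remaining 2 bidders over all 3 bands is AzureWave→Band F ($802M), Solara→Band D ($963M), total $1765M.
VCG payment = (others' best without PeakComm) − (others' welfare with PeakComm) = 1765 − 1359 = $406M.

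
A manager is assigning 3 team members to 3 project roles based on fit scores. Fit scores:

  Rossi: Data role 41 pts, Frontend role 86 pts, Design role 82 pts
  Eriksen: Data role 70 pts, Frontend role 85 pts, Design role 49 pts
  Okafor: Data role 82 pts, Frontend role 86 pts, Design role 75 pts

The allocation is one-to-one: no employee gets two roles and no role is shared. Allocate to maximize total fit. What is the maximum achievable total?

Optimal: Rossi→Design role (82 pts), Eriksen→Frontend role (85 pts), Okafor→Data role (82 pts) — total 82+85+82 = 249 pts.
Max-entry greedy (repeatedly take the single best remaining cell) gives 217 pts, worse by 32.
Checked against all permutations: 249 pts is optimal.

Max total: 249 pts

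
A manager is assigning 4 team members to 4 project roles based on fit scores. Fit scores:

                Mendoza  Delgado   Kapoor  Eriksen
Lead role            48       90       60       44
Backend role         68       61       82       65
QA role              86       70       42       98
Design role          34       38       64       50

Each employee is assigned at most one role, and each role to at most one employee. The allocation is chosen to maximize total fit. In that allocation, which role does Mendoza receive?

Treat this as an assignment problem: match each employee to one role.
Optimal: Mendoza→Backend role (68 pts), Delgado→Lead role (90 pts), Kapoor→Design role (64 pts), Eriksen→QA role (98 pts) — total 68+90+64+98 = 320 pts.
Max-entry greedy (repeatedly take the single best remaining cell) gives 304 pts, worse by 16.
Mendoza's own top role is QA role (86 pts), but forcing Mendoza→QA role and reassigning the rest optimally gives only 308 pts — worse by 12.

Mendoza receives Backend role.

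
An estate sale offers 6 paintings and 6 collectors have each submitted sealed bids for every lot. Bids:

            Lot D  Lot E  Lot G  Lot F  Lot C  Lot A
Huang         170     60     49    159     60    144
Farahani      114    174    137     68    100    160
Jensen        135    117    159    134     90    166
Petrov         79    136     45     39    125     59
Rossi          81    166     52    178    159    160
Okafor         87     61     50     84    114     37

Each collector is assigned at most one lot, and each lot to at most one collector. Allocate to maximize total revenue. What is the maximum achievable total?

Treat this as an assignment problem: match each collector to one lot.
Optimal: Huang→Lot D ($170), Farahani→Lot A ($160), Jensen→Lot G ($159), Petrov→Lot E ($136), Rossi→Lot F ($178), Okafor→Lot C ($114) — total 170+160+159+136+178+114 = $917.
Max-entry greedy (repeatedly take the single best remaining cell) gives $863, worse by 54.

Maximum total: $917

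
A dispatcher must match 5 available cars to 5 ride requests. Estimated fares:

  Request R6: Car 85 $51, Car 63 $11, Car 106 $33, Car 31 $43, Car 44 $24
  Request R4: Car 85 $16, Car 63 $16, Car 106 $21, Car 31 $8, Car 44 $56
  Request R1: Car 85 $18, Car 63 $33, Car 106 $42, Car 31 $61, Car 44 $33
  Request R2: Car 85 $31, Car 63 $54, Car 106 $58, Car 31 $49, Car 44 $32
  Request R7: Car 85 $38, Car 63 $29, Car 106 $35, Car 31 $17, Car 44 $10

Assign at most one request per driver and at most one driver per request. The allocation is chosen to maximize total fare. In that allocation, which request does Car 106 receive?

This is the linear assignment problem.
Optimal: Car 85→Request R6 ($51), Car 63→Request R2 ($54), Car 106→Request R7 ($35), Car 31→Request R1 ($61), Car 44→Request R4 ($56) — total 51+54+35+61+56 = $257.
Row-greedy (each driver in turn takes its best remaining request) gives $220, worse by 37.
Checked against all permutations: $257 is optimal.
Car 106's own top request is Request R2 ($58), but forcing Car 106→Request R2 and reassigning the rest optimally gives only $255 — worse by 2.

Car 106 receives Request R7.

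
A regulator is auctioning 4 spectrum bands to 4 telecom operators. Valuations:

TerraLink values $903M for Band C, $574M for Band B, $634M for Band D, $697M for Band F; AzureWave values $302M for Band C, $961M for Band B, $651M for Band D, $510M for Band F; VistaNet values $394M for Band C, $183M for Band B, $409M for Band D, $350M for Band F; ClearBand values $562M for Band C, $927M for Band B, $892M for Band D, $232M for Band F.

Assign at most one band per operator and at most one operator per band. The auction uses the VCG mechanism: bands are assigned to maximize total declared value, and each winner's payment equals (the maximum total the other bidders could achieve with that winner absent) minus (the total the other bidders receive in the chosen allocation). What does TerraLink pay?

Efficient allocation: TerraLink→Band C ($903M), AzureWave→Band B ($961M), VistaNet→Band F ($350M), ClearBand→Band D ($892M); total welfare W = $3106M.
TerraLink receives Band C at value $903M, so the others get W − 903 = $2203M.
Without TerraLink: best allocation of the remaining 3 bidders over all 4 bands is AzureWave→Band B ($961M), VistaNet→Band C ($394M), ClearBand→Band D ($892M), total $2247M.
VCG payment = (others' best without TerraLink) − (others' welfare with TerraLink) = 2247 − 2203 = $44M.

TerraLink pays $44M.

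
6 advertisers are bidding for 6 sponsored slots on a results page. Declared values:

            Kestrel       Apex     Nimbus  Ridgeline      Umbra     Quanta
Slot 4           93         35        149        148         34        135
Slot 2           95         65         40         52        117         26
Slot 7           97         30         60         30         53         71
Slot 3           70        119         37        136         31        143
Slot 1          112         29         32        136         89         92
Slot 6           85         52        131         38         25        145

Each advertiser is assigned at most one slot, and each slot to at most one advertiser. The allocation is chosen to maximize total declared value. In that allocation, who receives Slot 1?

Optimal: Kestrel→Slot 7 ($97), Apex→Slot 3 ($119), Nimbus→Slot 4 ($149), Ridgeline→Slot 1 ($136), Umbra→Slot 2 ($117), Quanta→Slot 6 ($145) — total 97+119+149+136+117+145 = $763.
Max-entry greedy (repeatedly take the single best remaining cell) gives $689, worse by 74.
Next-best assignment: Kestrel→Slot 7, Apex→Slot 3, Nimbus→Slot 6, Ridgeline→Slot 1, Umbra→Slot 2, Quanta→Slot 4 = $735.
Checked against all permutations: $763 is optimal.
Ridgeline's own top slot is Slot 4 ($148), but forcing Ridgeline→Slot 4 and reassigning the rest optimally gives only $704 — worse by 59.

Ridgeline receives Slot 1.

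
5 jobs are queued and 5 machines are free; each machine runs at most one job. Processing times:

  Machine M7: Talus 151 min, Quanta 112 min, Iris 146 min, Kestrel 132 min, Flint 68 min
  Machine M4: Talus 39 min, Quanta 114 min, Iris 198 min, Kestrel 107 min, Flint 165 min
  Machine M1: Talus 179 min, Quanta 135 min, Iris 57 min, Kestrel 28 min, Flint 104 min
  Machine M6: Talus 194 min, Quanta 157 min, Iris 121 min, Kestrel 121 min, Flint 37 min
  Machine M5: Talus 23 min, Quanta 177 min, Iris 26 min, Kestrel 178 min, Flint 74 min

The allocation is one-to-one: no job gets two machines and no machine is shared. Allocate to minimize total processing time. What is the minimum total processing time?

Min total: 242 min

Optimal: Talus→Machine M4 (39 min), Quanta→Machine M7 (112 min), Iris→Machine M5 (26 min), Kestrel→Machine M1 (28 min), Flint→Machine M6 (37 min) — total 39+112+26+28+37 = 242 min.
Column-greedy (each machine in turn goes to its cheapest remaining job) gives 433 min, worse by 191.
Swapping Iris↔Kestrel (Iris→Machine M1 57 min, Kestrel→Machine M5 178 min) adds 181.
No other one-to-one assignment undercuts 242 min.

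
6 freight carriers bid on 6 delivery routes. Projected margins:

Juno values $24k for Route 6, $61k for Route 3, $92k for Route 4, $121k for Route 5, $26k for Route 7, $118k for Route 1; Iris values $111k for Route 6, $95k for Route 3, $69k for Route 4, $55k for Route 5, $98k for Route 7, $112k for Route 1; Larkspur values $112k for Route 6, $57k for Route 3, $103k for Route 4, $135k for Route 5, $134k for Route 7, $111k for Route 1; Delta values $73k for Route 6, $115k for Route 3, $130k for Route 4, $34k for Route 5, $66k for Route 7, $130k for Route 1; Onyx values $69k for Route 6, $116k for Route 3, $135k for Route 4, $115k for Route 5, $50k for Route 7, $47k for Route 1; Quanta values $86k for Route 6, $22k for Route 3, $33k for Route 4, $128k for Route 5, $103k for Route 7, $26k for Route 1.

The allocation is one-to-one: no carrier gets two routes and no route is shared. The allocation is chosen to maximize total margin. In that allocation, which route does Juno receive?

Optimal: Juno→Route 1 ($118k), Iris→Route 6 ($111k), Larkspur→Route 7 ($134k), Delta→Route 3 ($115k), Onyx→Route 4 ($135k), Quanta→Route 5 ($128k) — total 118+111+134+115+135+128 = $741k.
Column-greedy (each route in turn goes to its best remaining carrier) gives $702k, worse by 39.
Next-best assignment: Juno→Route 1, Iris→Route 6, Larkspur→Route 7, Delta→Route 4, Onyx→Route 3, Quanta→Route 5 = $737k.
Swapping Quanta↔Delta (Quanta→Route 3 $22k, Delta→Route 5 $34k) loses 187.
Juno's own top route is Route 5 ($121k), but forcing Juno→Route 5 and reassigning the rest optimally gives only $703k — worse by 38.

Juno receives Route 1.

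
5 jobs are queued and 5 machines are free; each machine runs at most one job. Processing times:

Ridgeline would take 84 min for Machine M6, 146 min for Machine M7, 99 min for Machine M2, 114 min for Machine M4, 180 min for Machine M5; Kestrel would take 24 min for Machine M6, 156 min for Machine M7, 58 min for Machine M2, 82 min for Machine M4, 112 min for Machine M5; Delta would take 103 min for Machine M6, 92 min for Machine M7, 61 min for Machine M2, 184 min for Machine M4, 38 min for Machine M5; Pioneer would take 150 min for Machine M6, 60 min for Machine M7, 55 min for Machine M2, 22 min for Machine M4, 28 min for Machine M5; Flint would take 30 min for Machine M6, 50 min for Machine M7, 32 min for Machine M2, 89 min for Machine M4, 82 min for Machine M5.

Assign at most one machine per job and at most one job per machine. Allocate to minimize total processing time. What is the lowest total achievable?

Optimal: Ridgeline→Machine M2 (99 min), Kestrel→Machine M6 (24 min), Delta→Machine M5 (38 min), Pioneer→Machine M4 (22 min), Flint→Machine M7 (50 min) — total 99+24+38+22+50 = 233 min.
Row-greedy (each job in turn takes its cheapest remaining machine) gives 252 min, worse by 19.
Every other assignment is strictly worse.

Minimum total: 233 min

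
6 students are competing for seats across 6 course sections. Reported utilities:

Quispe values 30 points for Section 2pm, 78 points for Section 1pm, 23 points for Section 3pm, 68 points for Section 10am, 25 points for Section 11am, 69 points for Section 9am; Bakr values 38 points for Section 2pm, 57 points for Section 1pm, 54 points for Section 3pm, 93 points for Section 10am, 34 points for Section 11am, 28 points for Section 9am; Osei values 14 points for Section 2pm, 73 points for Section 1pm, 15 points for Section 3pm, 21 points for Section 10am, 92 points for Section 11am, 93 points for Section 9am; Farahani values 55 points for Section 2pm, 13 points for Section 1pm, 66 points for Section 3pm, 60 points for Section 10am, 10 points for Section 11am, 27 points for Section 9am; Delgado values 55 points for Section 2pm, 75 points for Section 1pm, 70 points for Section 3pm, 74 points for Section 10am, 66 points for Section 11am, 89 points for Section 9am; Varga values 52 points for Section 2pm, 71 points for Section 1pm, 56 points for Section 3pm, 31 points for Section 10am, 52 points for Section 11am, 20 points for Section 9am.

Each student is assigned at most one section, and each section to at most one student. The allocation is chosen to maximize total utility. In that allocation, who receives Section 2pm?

Varga receives Section 2pm.

This is the linear assignment problem.
Optimal: Quispe→Section 1pm (78 points), Bakr→Section 10am (93 points), Osei→Section 11am (92 points), Farahani→Section 3pm (66 points), Delgado→Section 9am (89 points), Varga→Section 2pm (52 points) — total 78+93+92+66+89+52 = 470 points.
Column-greedy (each section in turn goes to its best remaining student) gives 408 points, worse by 62.
Every other assignment is strictly worse.
Varga's own top section is Section 1pm (71 points), but forcing Varga→Section 1pm and reassigning the rest optimally gives only 450 points — worse by 20.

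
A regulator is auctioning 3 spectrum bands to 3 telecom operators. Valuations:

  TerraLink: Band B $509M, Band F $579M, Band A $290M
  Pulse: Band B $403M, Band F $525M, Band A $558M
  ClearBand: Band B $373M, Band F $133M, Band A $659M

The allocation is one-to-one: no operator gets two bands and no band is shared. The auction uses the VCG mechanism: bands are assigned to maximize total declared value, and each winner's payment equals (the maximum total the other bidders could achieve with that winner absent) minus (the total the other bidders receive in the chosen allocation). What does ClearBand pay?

ClearBand pays $103M.

Efficient allocation: TerraLink→Band B ($509M), Pulse→Band F ($525M), ClearBand→Band A ($659M); total welfare W = $1693M.
ClearBand receives Band A at value $659M, so the others get W − 659 = $1034M.
Without ClearBand: best allocation of the remaining 2 bidders over all 3 bands is TerraLink→Band F ($579M), Pulse→Band A ($558M), total $1137M.
VCG payment = (others' best without ClearBand) − (others' welfare with ClearBand) = 1137 − 1034 = $103M.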